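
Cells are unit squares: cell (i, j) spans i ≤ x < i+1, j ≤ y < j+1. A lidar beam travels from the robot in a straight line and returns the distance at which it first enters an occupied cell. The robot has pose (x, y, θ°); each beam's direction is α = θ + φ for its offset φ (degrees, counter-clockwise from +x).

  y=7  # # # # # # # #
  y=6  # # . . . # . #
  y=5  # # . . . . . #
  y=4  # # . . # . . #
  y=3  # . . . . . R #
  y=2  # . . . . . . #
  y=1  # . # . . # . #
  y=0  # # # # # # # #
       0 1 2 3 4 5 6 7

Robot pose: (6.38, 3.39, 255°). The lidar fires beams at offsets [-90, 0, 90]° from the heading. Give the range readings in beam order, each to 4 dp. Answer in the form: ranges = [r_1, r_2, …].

ranges = [2.3569, 1.4682, 0.6419]

beam 1: φ=-90°, α=165°
  dir = (cos 165°, sin 165°) = (-0.9659, 0.2588); from cell (6,3)
  next x-line at t=0.3934, next y-line at t=2.3569; Δt_x=1.0353, Δt_y=3.8637
    x: enter (5,3) at t=0.3934
    x: enter (4,3) at t=1.4287
    y: enter (4,4) at t=2.3569 ← occupied
  → r_1 = 2.3569
beam 2: φ=0°, α=255°
  dir = (cos 255°, sin 255°) = (-0.2588, -0.9659); from cell (6,3)
  next x-line at t=1.4682, next y-line at t=0.4038; Δt_x=3.8637, Δt_y=1.0353
    y: enter (6,2) at t=0.4038
    y: enter (6,1) at t=1.4390
    x: enter (5,1) at t=1.4682 ← occupied
  → r_2 = 1.4682
beam 3: φ=90°, α=345°
  dir = (cos 345°, sin 345°) = (0.9659, -0.2588); from cell (6,3)
  next x-line at t=0.6419, next y-line at t=1.5068; Δt_x=1.0353, Δt_y=3.8637
    x: enter (7,3) at t=0.6419 ← occupied
  → r_3 = 0.6419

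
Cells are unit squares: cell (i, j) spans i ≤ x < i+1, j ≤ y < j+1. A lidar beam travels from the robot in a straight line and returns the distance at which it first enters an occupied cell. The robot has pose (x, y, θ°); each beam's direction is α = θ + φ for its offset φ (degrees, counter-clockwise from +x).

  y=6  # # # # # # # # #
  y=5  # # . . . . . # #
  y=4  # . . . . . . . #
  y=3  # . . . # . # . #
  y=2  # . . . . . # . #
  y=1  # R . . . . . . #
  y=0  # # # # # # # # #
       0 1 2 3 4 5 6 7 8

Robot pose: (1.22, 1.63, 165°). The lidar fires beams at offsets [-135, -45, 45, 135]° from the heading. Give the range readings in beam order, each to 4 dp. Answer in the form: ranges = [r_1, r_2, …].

beam 1: φ=-135°, α=30°
  direction (0.8660, 0.5000); cell (1,1); t to first gridline: x 0.9007, y 0.7400 (then +1.1547 / +2.0000)
    (1,2) via y @ 0.7400
    (2,2) via x @ 0.9007
    (3,2) via x @ 2.0554
    (3,3) via y @ 2.7400
    (4,3) via x @ 3.2101  # hit
  → r_1 = 3.2101
beam 2: φ=-45°, α=120°
  direction (-0.5000, 0.8660); cell (1,1); t to first gridline: x 0.4400, y 0.4272 (then +2.0000 / +1.1547)
    (1,2) via y @ 0.4272
    (0,2) via x @ 0.4400  # hit
  → r_2 = 0.4400
beam 3: φ=45°, α=210°
  direction (-0.8660, -0.5000); cell (1,1); t to first gridline: x 0.2540, y 1.2600 (then +1.1547 / +2.0000)
    (0,1) via x @ 0.2540  # hit
  → r_3 = 0.2540
beam 4: φ=135°, α=300°
  direction (0.5000, -0.8660); cell (1,1); t to first gridline: x 1.5600, y 0.7275 (then +2.0000 / +1.1547)
    (1,0) via y @ 0.7275  # hit
  → r_4 = 0.7275

ranges = [3.2101, 0.4400, 0.2540, 0.7275]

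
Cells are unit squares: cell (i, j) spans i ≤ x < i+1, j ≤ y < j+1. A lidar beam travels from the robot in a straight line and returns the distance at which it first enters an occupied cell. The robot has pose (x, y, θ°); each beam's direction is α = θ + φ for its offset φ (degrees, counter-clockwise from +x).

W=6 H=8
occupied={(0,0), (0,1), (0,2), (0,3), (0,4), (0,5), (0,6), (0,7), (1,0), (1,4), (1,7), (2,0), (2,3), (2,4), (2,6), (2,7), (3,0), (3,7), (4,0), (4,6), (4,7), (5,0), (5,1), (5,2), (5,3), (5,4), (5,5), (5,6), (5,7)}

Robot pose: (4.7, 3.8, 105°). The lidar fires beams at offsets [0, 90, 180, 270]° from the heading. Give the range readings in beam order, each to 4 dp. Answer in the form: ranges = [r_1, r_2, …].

beam 1: φ=0°, α=105°
  direction (-0.2588, 0.9659); cell (4,3); t to first gridline: x 2.7046, y 0.2071 (then +3.8637 / +1.0353)
    (4,4) via y @ 0.2071
    (4,5) via y @ 1.2423
    (4,6) via y @ 2.2776  # hit
  → r_1 = 2.2776
beam 2: φ=90°, α=195°
  direction (-0.9659, -0.2588); cell (4,3); t to first gridline: x 0.7247, y 3.0910 (then +1.0353 / +3.8637)
    (3,3) via x @ 0.7247
    (2,3) via x @ 1.7600  # hit
  → r_2 = 1.7600
beam 3: φ=180°, α=285°
  direction (0.2588, -0.9659); cell (4,3); t to first gridline: x 1.1591, y 0.8282 (then +3.8637 / +1.0353)
    (4,2) via y @ 0.8282
    (5,2) via x @ 1.1591  # hit
  → r_3 = 1.1591
beam 4: φ=270°, α=15°
  direction (0.9659, 0.2588); cell (4,3); t to first gridline: x 0.3106, y 0.7727 (then +1.0353 / +3.8637)
    (5,3) via x @ 0.3106  # hit
  → r_4 = 0.3106

ranges = [2.2776, 1.7600, 1.1591, 0.3106]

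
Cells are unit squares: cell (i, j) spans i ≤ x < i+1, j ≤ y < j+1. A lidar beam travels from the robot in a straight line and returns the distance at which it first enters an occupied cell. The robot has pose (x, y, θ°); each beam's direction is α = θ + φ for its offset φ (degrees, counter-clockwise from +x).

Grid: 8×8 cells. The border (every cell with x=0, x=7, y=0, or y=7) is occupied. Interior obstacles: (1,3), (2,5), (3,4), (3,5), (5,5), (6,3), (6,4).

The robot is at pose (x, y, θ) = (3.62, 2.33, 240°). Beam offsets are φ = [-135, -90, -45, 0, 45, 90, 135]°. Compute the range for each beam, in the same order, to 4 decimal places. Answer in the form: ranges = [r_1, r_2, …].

ranges = [1.7289, 1.8706, 2.7124, 1.5358, 1.3769, 2.6600, 2.5887]

beam 1: φ=-135°, α=105°
  direction (-0.2588, 0.9659); cell (3,2); t to first gridline: x 2.3955, y 0.6936 (then +3.8637 / +1.0353)
    (3,3) via y @ 0.6936
    (3,4) via y @ 1.7289  # hit
  → r_1 = 1.7289
beam 2: φ=-90°, α=150°
  direction (-0.8660, 0.5000); cell (3,2); t to first gridline: x 0.7159, y 1.3400 (then +1.1547 / +2.0000)
    (2,2) via x @ 0.7159
    (2,3) via y @ 1.3400
    (1,3) via x @ 1.8706  # hit
  → r_2 = 1.8706
beam 3: φ=-45°, α=195°
  direction (-0.9659, -0.2588); cell (3,2); t to first gridline: x 0.6419, y 1.2750 (then +1.0353 / +3.8637)
    (2,2) via x @ 0.6419
    (2,1) via y @ 1.2750
    (1,1) via x @ 1.6771
    (0,1) via x @ 2.7124  # hit
  → r_3 = 2.7124
beam 4: φ=0°, α=240°
  direction (-0.5000, -0.8660); cell (3,2); t to first gridline: x 1.2400, y 0.3811 (then +2.0000 / +1.1547)
    (3,1) via y @ 0.3811
    (2,1) via x @ 1.2400
    (2,0) via y @ 1.5358  # hit
  → r_4 = 1.5358
beam 5: φ=45°, α=285°
  direction (0.2588, -0.9659); cell (3,2); t to first gridline: x 1.4682, y 0.3416 (then +3.8637 / +1.0353)
    (3,1) via y @ 0.3416
    (3,0) via y @ 1.3769  # hit
  → r_5 = 1.3769
beam 6: φ=90°, α=330°
  direction (0.8660, -0.5000); cell (3,2); t to first gridline: x 0.4388, y 0.6600 (then +1.1547 / +2.0000)
    (4,2) via x @ 0.4388
    (4,1) via y @ 0.6600
    (5,1) via x @ 1.5935
    (5,0) via y @ 2.6600  # hit
  → r_6 = 2.6600
beam 7: φ=135°, α=15°
  direction (0.9659, 0.2588); cell (3,2); t to first gridline: x 0.3934, y 2.5887 (then +1.0353 / +3.8637)
    (4,2) via x @ 0.3934
    (5,2) via x @ 1.4287
    (6,2) via x @ 2.4640
    (6,3) via y @ 2.5887  # hit
  → r_7 = 2.5887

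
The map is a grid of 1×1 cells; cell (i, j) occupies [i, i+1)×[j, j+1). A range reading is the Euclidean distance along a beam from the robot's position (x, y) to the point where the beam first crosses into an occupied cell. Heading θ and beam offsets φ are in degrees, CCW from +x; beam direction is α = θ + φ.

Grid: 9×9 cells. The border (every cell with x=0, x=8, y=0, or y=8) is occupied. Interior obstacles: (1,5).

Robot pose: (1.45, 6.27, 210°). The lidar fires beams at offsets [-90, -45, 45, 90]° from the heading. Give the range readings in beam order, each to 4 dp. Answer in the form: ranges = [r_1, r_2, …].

beam 1: φ=-90°, α=120°
  dir = (cos 120°, sin 120°) = (-0.5000, 0.8660); from cell (1,6)
  next x-line at t=0.9000, next y-line at t=0.8429; Δt_x=2.0000, Δt_y=1.1547
    y: enter (1,7) at t=0.8429
    x: enter (0,7) at t=0.9000 ← occupied
  → r_1 = 0.9000
beam 2: φ=-45°, α=165°
  dir = (cos 165°, sin 165°) = (-0.9659, 0.2588); from cell (1,6)
  next x-line at t=0.4659, next y-line at t=2.8205; Δt_x=1.0353, Δt_y=3.8637
    x: enter (0,6) at t=0.4659 ← occupied
  → r_2 = 0.4659
beam 3: φ=45°, α=255°
  dir = (cos 255°, sin 255°) = (-0.2588, -0.9659); from cell (1,6)
  next x-line at t=1.7387, next y-line at t=0.2795; Δt_x=3.8637, Δt_y=1.0353
    y: enter (1,5) at t=0.2795 ← occupied
  → r_3 = 0.2795
beam 4: φ=90°, α=300°
  dir = (cos 300°, sin 300°) = (0.5000, -0.8660); from cell (1,6)
  next x-line at t=1.1000, next y-line at t=0.3118; Δt_x=2.0000, Δt_y=1.1547
    y: enter (1,5) at t=0.3118 ← occupied
  → r_4 = 0.3118

ranges = [0.9000, 0.4659, 0.2795, 0.3118]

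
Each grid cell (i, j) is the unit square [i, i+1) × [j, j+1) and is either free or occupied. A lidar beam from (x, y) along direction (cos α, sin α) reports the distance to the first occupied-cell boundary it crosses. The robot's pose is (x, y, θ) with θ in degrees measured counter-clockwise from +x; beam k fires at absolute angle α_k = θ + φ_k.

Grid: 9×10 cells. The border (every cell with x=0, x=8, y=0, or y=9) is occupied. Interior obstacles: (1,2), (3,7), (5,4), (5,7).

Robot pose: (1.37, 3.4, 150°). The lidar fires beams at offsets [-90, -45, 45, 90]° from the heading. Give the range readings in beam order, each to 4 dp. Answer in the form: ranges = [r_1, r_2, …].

ranges = [4.1569, 1.4296, 0.3831, 0.4619]

beam 1: φ=-90°, α=60°
  dir = (cos 60°, sin 60°) = (0.5000, 0.8660); from cell (1,3)
  next x-line at t=1.2600, next y-line at t=0.6928; Δt_x=2.0000, Δt_y=1.1547
    y: enter (1,4) at t=0.6928
    x: enter (2,4) at t=1.2600
    y: enter (2,5) at t=1.8475
    y: enter (2,6) at t=3.0022
    x: enter (3,6) at t=3.2600
    y: enter (3,7) at t=4.1569 ← occupied
  → r_1 = 4.1569
beam 2: φ=-45°, α=105°
  dir = (cos 105°, sin 105°) = (-0.2588, 0.9659); from cell (1,3)
  next x-line at t=1.4296, next y-line at t=0.6212; Δt_x=3.8637, Δt_y=1.0353
    y: enter (1,4) at t=0.6212
    x: enter (0,4) at t=1.4296 ← occupied
  → r_2 = 1.4296
beam 3: φ=45°, α=195°
  dir = (cos 195°, sin 195°) = (-0.9659, -0.2588); from cell (1,3)
  next x-line at t=0.3831, next y-line at t=1.5455; Δt_x=1.0353, Δt_y=3.8637
    x: enter (0,3) at t=0.3831 ← occupied
  → r_3 = 0.3831
beam 4: φ=90°, α=240°
  dir = (cos 240°, sin 240°) = (-0.5000, -0.8660); from cell (1,3)
  next x-line at t=0.7400, next y-line at t=0.4619; Δt_x=2.0000, Δt_y=1.1547
    y: enter (1,2) at t=0.4619 ← occupied
  → r_4 = 0.4619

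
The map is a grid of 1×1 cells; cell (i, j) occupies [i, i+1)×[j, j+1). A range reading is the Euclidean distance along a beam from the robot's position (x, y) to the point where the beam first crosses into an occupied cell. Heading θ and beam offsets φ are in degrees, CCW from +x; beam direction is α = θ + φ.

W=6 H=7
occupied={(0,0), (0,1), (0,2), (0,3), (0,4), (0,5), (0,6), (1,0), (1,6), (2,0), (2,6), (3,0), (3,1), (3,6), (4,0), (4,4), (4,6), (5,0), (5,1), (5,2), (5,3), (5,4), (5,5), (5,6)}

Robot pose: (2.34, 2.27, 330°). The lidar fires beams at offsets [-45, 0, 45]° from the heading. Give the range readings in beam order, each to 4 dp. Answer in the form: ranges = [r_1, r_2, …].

ranges = [1.3148, 0.7621, 2.7538]

beam 1: φ=-45°, α=285°
  direction (0.2588, -0.9659); cell (2,2); t to first gridline: x 2.5500, y 0.2795 (then +3.8637 / +1.0353)
    (2,1) via y @ 0.2795
    (2,0) via y @ 1.3148  # hit
  → r_1 = 1.3148
beam 2: φ=0°, α=330°
  direction (0.8660, -0.5000); cell (2,2); t to first gridline: x 0.7621, y 0.5400 (then +1.1547 / +2.0000)
    (2,1) via y @ 0.5400
    (3,1) via x @ 0.7621  # hit
  → r_2 = 0.7621
beam 3: φ=45°, α=15°
  direction (0.9659, 0.2588); cell (2,2); t to first gridline: x 0.6833, y 2.8205 (then +1.0353 / +3.8637)
    (3,2) via x @ 0.6833
    (4,2) via x @ 1.7186
    (5,2) via x @ 2.7538  # hit
  → r_3 = 2.7538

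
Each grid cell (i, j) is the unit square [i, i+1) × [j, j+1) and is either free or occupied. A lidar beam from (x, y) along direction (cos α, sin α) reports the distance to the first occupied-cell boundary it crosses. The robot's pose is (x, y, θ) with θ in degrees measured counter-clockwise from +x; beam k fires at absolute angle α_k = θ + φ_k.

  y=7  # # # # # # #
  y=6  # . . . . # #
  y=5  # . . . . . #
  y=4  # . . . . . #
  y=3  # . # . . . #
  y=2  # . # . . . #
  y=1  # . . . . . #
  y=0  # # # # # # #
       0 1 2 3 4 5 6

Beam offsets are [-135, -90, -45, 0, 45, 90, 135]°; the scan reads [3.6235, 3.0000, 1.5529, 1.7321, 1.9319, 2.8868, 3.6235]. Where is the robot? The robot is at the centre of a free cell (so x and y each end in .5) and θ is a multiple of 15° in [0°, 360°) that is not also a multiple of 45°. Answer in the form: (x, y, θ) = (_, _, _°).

Enumerate (i+0.5, j+0.5, θ) over the 27 free cells and 16 admissible headings. For each, cast all 7 beams and compare to the given ranges.
  (1.5, 6.5, 240°): beam 1 = 0.5176 ≠ 3.6235 ✗
  (3.5, 4.5, 195°): beam 1 = 2.8868 ≠ 3.6235 ✗
  (4.5, 2.5, 255°): beam 1 = 5.1962 ≠ 3.6235 ✗
  (3.5, 3.5, 255°): beam 1 = 4.0415 ≠ 3.6235 ✗
  (1.5, 5.5, 195°): beam 1 = 1.7321 ≠ 3.6235 ✗
  …
  (4.5, 4.5, 30°): r_1=3.6235, r_2=3.0000, r_3=1.5529, r_4=1.7321, r_5=1.9319, r_6=2.8868, r_7=3.6235 — all match ✓
No second candidate reproduces the full scan.

(x, y, θ) = (4.5, 4.5, 30°)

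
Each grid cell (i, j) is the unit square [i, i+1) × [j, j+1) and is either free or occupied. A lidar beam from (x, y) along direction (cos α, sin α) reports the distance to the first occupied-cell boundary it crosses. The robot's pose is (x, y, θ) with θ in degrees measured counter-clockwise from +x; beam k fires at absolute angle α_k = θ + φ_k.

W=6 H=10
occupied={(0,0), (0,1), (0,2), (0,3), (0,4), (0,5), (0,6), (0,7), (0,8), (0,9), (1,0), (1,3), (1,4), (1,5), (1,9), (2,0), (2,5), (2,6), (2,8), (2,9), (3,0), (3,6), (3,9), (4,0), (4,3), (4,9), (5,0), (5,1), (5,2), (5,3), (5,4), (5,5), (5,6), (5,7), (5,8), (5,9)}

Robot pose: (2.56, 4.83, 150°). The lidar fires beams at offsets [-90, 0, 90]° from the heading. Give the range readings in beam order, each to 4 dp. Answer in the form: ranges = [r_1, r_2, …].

ranges = [0.1963, 0.3400, 1.1200]

beam 1: φ=-90°, α=60°
  direction (0.5000, 0.8660); cell (2,4); t to first gridline: x 0.8800, y 0.1963 (then +2.0000 / +1.1547)
    (2,5) via y @ 0.1963  # hit
  → r_1 = 0.1963
beam 2: φ=0°, α=150°
  direction (-0.8660, 0.5000); cell (2,4); t to first gridline: x 0.6466, y 0.3400 (then +1.1547 / +2.0000)
    (2,5) via y @ 0.3400  # hit
  → r_2 = 0.3400
beam 3: φ=90°, α=240°
  direction (-0.5000, -0.8660); cell (2,4); t to first gridline: x 1.1200, y 0.9584 (then +2.0000 / +1.1547)
    (2,3) via y @ 0.9584
    (1,3) via x @ 1.1200  # hit
  → r_3 = 1.1200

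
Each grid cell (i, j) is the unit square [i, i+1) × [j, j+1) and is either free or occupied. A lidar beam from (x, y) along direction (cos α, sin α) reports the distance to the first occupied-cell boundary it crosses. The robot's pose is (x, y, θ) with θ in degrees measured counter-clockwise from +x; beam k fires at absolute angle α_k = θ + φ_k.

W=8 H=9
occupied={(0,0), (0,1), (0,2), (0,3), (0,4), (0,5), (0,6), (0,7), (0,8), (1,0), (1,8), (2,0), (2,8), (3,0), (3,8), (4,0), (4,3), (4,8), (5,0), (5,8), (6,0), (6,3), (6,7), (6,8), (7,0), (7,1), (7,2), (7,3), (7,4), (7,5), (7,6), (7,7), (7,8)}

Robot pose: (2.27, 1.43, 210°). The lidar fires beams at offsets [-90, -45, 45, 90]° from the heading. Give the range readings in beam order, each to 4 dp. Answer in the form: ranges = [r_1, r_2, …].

beam 1: φ=-90°, α=120°
  direction (-0.5000, 0.8660); cell (2,1); t to first gridline: x 0.5400, y 0.6582 (then +2.0000 / +1.1547)
    (1,1) via x @ 0.5400
    (1,2) via y @ 0.6582
    (1,3) via y @ 1.8129
    (0,3) via x @ 2.5400  # hit
  → r_1 = 2.5400
beam 2: φ=-45°, α=165°
  direction (-0.9659, 0.2588); cell (2,1); t to first gridline: x 0.2795, y 2.2023 (then +1.0353 / +3.8637)
    (1,1) via x @ 0.2795
    (0,1) via x @ 1.3148  # hit
  → r_2 = 1.3148
beam 3: φ=45°, α=255°
  direction (-0.2588, -0.9659); cell (2,1); t to first gridline: x 1.0432, y 0.4452 (then +3.8637 / +1.0353)
    (2,0) via y @ 0.4452  # hit
  → r_3 = 0.4452
beam 4: φ=90°, α=300°
  direction (0.5000, -0.8660); cell (2,1); t to first gridline: x 1.4600, y 0.4965 (then +2.0000 / +1.1547)
    (2,0) via y @ 0.4965  # hit
  → r_4 = 0.4965

ranges = [2.5400, 1.3148, 0.4452, 0.4965]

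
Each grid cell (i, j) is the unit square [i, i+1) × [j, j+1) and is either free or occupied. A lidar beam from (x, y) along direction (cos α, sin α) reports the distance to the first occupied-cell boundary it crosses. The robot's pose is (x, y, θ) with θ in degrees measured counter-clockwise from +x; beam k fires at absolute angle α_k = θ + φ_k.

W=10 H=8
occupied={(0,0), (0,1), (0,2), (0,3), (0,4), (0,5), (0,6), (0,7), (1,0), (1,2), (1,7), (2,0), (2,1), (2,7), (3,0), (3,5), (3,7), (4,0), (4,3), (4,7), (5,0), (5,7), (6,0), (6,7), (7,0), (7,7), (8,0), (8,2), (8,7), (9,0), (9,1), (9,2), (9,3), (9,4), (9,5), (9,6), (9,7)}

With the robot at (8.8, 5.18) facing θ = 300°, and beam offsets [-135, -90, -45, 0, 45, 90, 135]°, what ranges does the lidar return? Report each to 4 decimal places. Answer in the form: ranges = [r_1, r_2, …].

ranges = [7.0319, 6.6973, 2.2569, 0.4000, 0.2071, 0.2309, 0.7727]

beam 1: φ=-135°, α=165°
  dir = (cos 165°, sin 165°) = (-0.9659, 0.2588); from cell (8,5)
  next x-line at t=0.8282, next y-line at t=3.1682; Δt_x=1.0353, Δt_y=3.8637
    x: enter (7,5) at t=0.8282
    x: enter (6,5) at t=1.8635
    x: enter (5,5) at t=2.8988
    y: enter (5,6) at t=3.1682
    x: enter (4,6) at t=3.9340
    x: enter (3,6) at t=4.9693
    x: enter (2,6) at t=6.0046
    y: enter (2,7) at t=7.0319 ← occupied
  → r_1 = 7.0319
beam 2: φ=-90°, α=210°
  dir = (cos 210°, sin 210°) = (-0.8660, -0.5000); from cell (8,5)
  next x-line at t=0.9238, next y-line at t=0.3600; Δt_x=1.1547, Δt_y=2.0000
    y: enter (8,4) at t=0.3600
    x: enter (7,4) at t=0.9238
    x: enter (6,4) at t=2.0785
    y: enter (6,3) at t=2.3600
    x: enter (5,3) at t=3.2332
    y: enter (5,2) at t=4.3600
    x: enter (4,2) at t=4.3879
    x: enter (3,2) at t=5.5426
    y: enter (3,1) at t=6.3600
    x: enter (2,1) at t=6.6973 ← occupied
  → r_2 = 6.6973
beam 3: φ=-45°, α=255°
  dir = (cos 255°, sin 255°) = (-0.2588, -0.9659); from cell (8,5)
  next x-line at t=3.0910, next y-line at t=0.1863; Δt_x=3.8637, Δt_y=1.0353
    y: enter (8,4) at t=0.1863
    y: enter (8,3) at t=1.2216
    y: enter (8,2) at t=2.2569 ← occupied
  → r_3 = 2.2569
beam 4: φ=0°, α=300°
  dir = (cos 300°, sin 300°) = (0.5000, -0.8660); from cell (8,5)
  next x-line at t=0.4000, next y-line at t=0.2078; Δt_x=2.0000, Δt_y=1.1547
    y: enter (8,4) at t=0.2078
    x: enter (9,4) at t=0.4000 ← occupied
  → r_4 = 0.4000
beam 5: φ=45°, α=345°
  dir = (cos 345°, sin 345°) = (0.9659, -0.2588); from cell (8,5)
  next x-line at t=0.2071, next y-line at t=0.6955; Δt_x=1.0353, Δt_y=3.8637
    x: enter (9,5) at t=0.2071 ← occupied
  → r_5 = 0.2071
beam 6: φ=90°, α=30°
  dir = (cos 30°, sin 30°) = (0.8660, 0.5000); from cell (8,5)
  next x-line at t=0.2309, next y-line at t=1.6400; Δt_x=1.1547, Δt_y=2.0000
    x: enter (9,5) at t=0.2309 ← occupied
  → r_6 = 0.2309
beam 7: φ=135°, α=75°
  dir = (cos 75°, sin 75°) = (0.2588, 0.9659); from cell (8,5)
  next x-line at t=0.7727, next y-line at t=0.8489; Δt_x=3.8637, Δt_y=1.0353
    x: enter (9,5) at t=0.7727 ← occupied
  → r_7 = 0.7727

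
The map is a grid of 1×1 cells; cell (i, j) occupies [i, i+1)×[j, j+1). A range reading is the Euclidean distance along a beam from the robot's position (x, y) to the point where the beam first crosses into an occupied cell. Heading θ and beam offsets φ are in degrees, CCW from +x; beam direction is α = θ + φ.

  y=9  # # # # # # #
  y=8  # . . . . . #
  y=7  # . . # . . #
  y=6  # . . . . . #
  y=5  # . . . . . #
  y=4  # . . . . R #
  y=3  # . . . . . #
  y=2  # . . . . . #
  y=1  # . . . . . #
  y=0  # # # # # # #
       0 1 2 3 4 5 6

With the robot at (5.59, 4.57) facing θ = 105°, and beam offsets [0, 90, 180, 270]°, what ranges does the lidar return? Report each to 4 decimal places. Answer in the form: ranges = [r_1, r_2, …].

beam 1: φ=0°, α=105°
  direction (-0.2588, 0.9659); cell (5,4); t to first gridline: x 2.2796, y 0.4452 (then +3.8637 / +1.0353)
    (5,5) via y @ 0.4452
    (5,6) via y @ 1.4804
    (4,6) via x @ 2.2796
    (4,7) via y @ 2.5157
    (4,8) via y @ 3.5510
    (4,9) via y @ 4.5863  # hit
  → r_1 = 4.5863
beam 2: φ=90°, α=195°
  direction (-0.9659, -0.2588); cell (5,4); t to first gridline: x 0.6108, y 2.2023 (then +1.0353 / +3.8637)
    (4,4) via x @ 0.6108
    (3,4) via x @ 1.6461
    (3,3) via y @ 2.2023
    (2,3) via x @ 2.6814
    (1,3) via x @ 3.7166
    (0,3) via x @ 4.7519  # hit
  → r_2 = 4.7519
beam 3: φ=180°, α=285°
  direction (0.2588, -0.9659); cell (5,4); t to first gridline: x 1.5841, y 0.5901 (then +3.8637 / +1.0353)
    (5,3) via y @ 0.5901
    (6,3) via x @ 1.5841  # hit
  → r_3 = 1.5841
beam 4: φ=270°, α=15°
  direction (0.9659, 0.2588); cell (5,4); t to first gridline: x 0.4245, y 1.6614 (then +1.0353 / +3.8637)
    (6,4) via x @ 0.4245  # hit
  → r_4 = 0.4245

ranges = [4.5863, 4.7519, 1.5841, 0.4245]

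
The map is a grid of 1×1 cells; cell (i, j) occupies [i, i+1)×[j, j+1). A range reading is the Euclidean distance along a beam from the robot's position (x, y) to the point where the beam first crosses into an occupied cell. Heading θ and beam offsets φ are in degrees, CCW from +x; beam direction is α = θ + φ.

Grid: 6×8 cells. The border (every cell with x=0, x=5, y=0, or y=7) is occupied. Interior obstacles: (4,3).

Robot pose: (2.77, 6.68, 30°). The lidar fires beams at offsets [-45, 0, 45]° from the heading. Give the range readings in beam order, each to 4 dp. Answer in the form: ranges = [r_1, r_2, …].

ranges = [2.3087, 0.6400, 0.3313]

beam 1: φ=-45°, α=345°
  d=(0.9659,-0.2588)  start (2,6)  tX=0.2381 tY=2.6273  stride 1/|dx|=1.0353 1/|dy|=3.8637
    cross x-line → (3,6), t=0.2381
    cross x-line → (4,6), t=1.2734
    cross x-line → (5,6), t=2.3087 (wall)
  → r_1 = 2.3087
beam 2: φ=0°, α=30°
  d=(0.8660,0.5000)  start (2,6)  tX=0.2656 tY=0.6400  stride 1/|dx|=1.1547 1/|dy|=2.0000
    cross x-line → (3,6), t=0.2656
    cross y-line → (3,7), t=0.6400 (wall)
  → r_2 = 0.6400
beam 3: φ=45°, α=75°
  d=(0.2588,0.9659)  start (2,6)  tX=0.8887 tY=0.3313  stride 1/|dx|=3.8637 1/|dy|=1.0353
    cross y-line → (2,7), t=0.3313 (wall)
  → r_3 = 0.3313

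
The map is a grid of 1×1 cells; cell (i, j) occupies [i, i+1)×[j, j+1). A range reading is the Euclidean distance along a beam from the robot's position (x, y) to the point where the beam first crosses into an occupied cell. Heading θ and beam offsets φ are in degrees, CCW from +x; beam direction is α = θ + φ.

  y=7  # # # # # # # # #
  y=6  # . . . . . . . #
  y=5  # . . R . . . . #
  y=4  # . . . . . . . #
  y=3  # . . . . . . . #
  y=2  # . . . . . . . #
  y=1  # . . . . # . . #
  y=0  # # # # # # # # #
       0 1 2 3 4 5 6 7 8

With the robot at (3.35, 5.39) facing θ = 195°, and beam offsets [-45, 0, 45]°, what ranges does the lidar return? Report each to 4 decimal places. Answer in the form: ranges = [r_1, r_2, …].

beam 1: φ=-45°, α=150°
  dir = (cos 150°, sin 150°) = (-0.8660, 0.5000); from cell (3,5)
  next x-line at t=0.4041, next y-line at t=1.2200; Δt_x=1.1547, Δt_y=2.0000
    x: enter (2,5) at t=0.4041
    y: enter (2,6) at t=1.2200
    x: enter (1,6) at t=1.5588
    x: enter (0,6) at t=2.7135 ← occupied
  → r_1 = 2.7135
beam 2: φ=0°, α=195°
  dir = (cos 195°, sin 195°) = (-0.9659, -0.2588); from cell (3,5)
  next x-line at t=0.3623, next y-line at t=1.5068; Δt_x=1.0353, Δt_y=3.8637
    x: enter (2,5) at t=0.3623
    x: enter (1,5) at t=1.3976
    y: enter (1,4) at t=1.5068
    x: enter (0,4) at t=2.4329 ← occupied
  → r_2 = 2.4329
beam 3: φ=45°, α=240°
  dir = (cos 240°, sin 240°) = (-0.5000, -0.8660); from cell (3,5)
  next x-line at t=0.7000, next y-line at t=0.4503; Δt_x=2.0000, Δt_y=1.1547
    y: enter (3,4) at t=0.4503
    x: enter (2,4) at t=0.7000
    y: enter (2,3) at t=1.6050
    x: enter (1,3) at t=2.7000
    y: enter (1,2) at t=2.7597
    y: enter (1,1) at t=3.9144
    x: enter (0,1) at t=4.7000 ← occupied
  → r_3 = 4.7000

ranges = [2.7135, 2.4329, 4.7000]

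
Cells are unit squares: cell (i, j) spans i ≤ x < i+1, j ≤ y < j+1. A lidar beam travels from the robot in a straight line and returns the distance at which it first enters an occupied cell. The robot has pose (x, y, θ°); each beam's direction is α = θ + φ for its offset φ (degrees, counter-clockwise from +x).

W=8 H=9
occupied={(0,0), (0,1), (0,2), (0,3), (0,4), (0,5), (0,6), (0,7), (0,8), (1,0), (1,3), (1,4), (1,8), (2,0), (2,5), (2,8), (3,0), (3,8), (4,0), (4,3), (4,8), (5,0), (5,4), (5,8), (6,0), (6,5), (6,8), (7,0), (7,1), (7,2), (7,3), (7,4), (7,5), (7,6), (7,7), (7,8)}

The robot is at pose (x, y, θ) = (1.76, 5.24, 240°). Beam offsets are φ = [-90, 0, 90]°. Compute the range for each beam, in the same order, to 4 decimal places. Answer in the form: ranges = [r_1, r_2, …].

ranges = [0.8776, 0.2771, 0.2771]

beam 1: φ=-90°, α=150°
  d=(-0.8660,0.5000)  start (1,5)  tX=0.8776 tY=1.5200  stride 1/|dx|=1.1547 1/|dy|=2.0000
    cross x-line → (0,5), t=0.8776 (wall)
  → r_1 = 0.8776
beam 2: φ=0°, α=240°
  d=(-0.5000,-0.8660)  start (1,5)  tX=1.5200 tY=0.2771  stride 1/|dx|=2.0000 1/|dy|=1.1547
    cross y-line → (1,4), t=0.2771 (wall)
  → r_2 = 0.2771
beam 3: φ=90°, α=330°
  d=(0.8660,-0.5000)  start (1,5)  tX=0.2771 tY=0.4800  stride 1/|dx|=1.1547 1/|dy|=2.0000
    cross x-line → (2,5), t=0.2771 (wall)
  → r_3 = 0.2771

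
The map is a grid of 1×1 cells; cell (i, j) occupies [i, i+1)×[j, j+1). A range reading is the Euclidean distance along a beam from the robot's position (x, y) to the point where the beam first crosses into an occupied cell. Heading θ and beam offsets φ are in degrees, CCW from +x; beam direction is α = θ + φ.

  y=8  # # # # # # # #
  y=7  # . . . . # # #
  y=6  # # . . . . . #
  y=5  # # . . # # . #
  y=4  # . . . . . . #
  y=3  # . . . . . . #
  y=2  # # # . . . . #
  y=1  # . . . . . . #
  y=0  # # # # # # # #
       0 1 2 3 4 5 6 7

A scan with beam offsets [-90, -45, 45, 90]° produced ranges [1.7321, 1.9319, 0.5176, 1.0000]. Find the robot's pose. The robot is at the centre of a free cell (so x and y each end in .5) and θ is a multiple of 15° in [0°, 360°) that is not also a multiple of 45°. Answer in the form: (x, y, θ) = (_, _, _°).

The pose lattice has 34·16 = 544 candidates. Test each by forward raycasting.
  (4.5, 2.5, 285°): beam 1 = 1.5529 ≠ 1.7321 ✗
  (6.5, 6.5, 330°): beam 1 = 1.0000 ≠ 1.7321 ✗
  (4.5, 4.5, 285°): beam 1 = 3.6235 ≠ 1.7321 ✗
  (3.5, 6.5, 15°): beam 1 = 5.6940 ≠ 1.7321 ✗
  …
  (4.5, 1.5, 240°): r_1=1.7321, r_2=1.9319, r_3=0.5176, r_4=1.0000 — all match ✓
No second candidate reproduces the full scan.

(x, y, θ) = (4.5, 1.5, 240°)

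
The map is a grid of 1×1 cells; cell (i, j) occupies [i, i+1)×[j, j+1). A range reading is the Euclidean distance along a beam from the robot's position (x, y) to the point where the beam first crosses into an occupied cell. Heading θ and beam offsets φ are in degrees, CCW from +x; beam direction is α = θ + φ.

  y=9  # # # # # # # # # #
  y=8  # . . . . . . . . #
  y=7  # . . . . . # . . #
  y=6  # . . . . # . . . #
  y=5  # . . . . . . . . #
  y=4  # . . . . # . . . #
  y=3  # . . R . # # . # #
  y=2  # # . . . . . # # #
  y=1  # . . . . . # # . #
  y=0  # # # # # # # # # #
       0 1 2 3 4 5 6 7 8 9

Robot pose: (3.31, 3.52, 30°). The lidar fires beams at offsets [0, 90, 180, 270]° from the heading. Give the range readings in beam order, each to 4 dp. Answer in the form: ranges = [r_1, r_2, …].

ranges = [1.9514, 4.6200, 1.5127, 2.9098]

beam 1: φ=0°, α=30°
  dir = (cos 30°, sin 30°) = (0.8660, 0.5000); from cell (3,3)
  next x-line at t=0.7967, next y-line at t=0.9600; Δt_x=1.1547, Δt_y=2.0000
    x: enter (4,3) at t=0.7967
    y: enter (4,4) at t=0.9600
    x: enter (5,4) at t=1.9514 ← occupied
  → r_1 = 1.9514
beam 2: φ=90°, α=120°
  dir = (cos 120°, sin 120°) = (-0.5000, 0.8660); from cell (3,3)
  next x-line at t=0.6200, next y-line at t=0.5543; Δt_x=2.0000, Δt_y=1.1547
    y: enter (3,4) at t=0.5543
    x: enter (2,4) at t=0.6200
    y: enter (2,5) at t=1.7090
    x: enter (1,5) at t=2.6200
    y: enter (1,6) at t=2.8637
    y: enter (1,7) at t=4.0184
    x: enter (0,7) at t=4.6200 ← occupied
  → r_2 = 4.6200
beam 3: φ=180°, α=210°
  dir = (cos 210°, sin 210°) = (-0.8660, -0.5000); from cell (3,3)
  next x-line at t=0.3580, next y-line at t=1.0400; Δt_x=1.1547, Δt_y=2.0000
    x: enter (2,3) at t=0.3580
    y: enter (2,2) at t=1.0400
    x: enter (1,2) at t=1.5127 ← occupied
  → r_3 = 1.5127
beam 4: φ=270°, α=300°
  dir = (cos 300°, sin 300°) = (0.5000, -0.8660); from cell (3,3)
  next x-line at t=1.3800, next y-line at t=0.6004; Δt_x=2.0000, Δt_y=1.1547
    y: enter (3,2) at t=0.6004
    x: enter (4,2) at t=1.3800
    y: enter (4,1) at t=1.7551
    y: enter (4,0) at t=2.9098 ← occupied
  → r_4 = 2.9098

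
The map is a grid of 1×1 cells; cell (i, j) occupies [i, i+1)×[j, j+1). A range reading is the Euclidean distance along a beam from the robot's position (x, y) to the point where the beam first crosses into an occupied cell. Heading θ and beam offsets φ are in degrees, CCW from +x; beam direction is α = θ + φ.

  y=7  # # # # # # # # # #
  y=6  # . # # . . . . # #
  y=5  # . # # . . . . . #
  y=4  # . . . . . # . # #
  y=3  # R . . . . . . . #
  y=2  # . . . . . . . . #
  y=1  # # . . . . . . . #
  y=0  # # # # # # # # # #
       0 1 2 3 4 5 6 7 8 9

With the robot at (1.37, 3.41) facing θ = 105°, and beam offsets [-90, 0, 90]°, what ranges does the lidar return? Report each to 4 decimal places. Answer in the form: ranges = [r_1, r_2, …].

ranges = [4.7933, 1.4296, 0.3831]

beam 1: φ=-90°, α=15°
  direction (0.9659, 0.2588); cell (1,3); t to first gridline: x 0.6522, y 2.2796 (then +1.0353 / +3.8637)
    (2,3) via x @ 0.6522
    (3,3) via x @ 1.6875
    (3,4) via y @ 2.2796
    (4,4) via x @ 2.7228
    (5,4) via x @ 3.7581
    (6,4) via x @ 4.7933  # hit
  → r_1 = 4.7933
beam 2: φ=0°, α=105°
  direction (-0.2588, 0.9659); cell (1,3); t to first gridline: x 1.4296, y 0.6108 (then +3.8637 / +1.0353)
    (1,4) via y @ 0.6108
    (0,4) via x @ 1.4296  # hit
  → r_2 = 1.4296
beam 3: φ=90°, α=195°
  direction (-0.9659, -0.2588); cell (1,3); t to first gridline: x 0.3831, y 1.5841 (then +1.0353 / +3.8637)
    (0,3) via x @ 0.3831  # hit
  → r_3 = 0.3831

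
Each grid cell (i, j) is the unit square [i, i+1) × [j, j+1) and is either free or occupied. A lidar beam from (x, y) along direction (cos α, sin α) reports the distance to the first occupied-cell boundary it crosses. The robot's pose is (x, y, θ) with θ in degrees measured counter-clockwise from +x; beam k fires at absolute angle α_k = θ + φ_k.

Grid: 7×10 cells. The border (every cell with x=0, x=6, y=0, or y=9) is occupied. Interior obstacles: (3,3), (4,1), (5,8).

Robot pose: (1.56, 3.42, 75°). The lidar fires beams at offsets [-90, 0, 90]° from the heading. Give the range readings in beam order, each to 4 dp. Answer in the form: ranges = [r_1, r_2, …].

beam 1: φ=-90°, α=345°
  cosα=0.9659 sinα=-0.2588 | (1,3) | tMaxX 0.4555 tMaxY 1.6228 | tΔX 1.0353 tΔY 3.8637
    t=0.4555 [x] (2,3)
    t=1.4908 [x] (3,3) — stop
  → r_1 = 1.4908
beam 2: φ=0°, α=75°
  cosα=0.2588 sinα=0.9659 | (1,3) | tMaxX 1.7000 tMaxY 0.6005 | tΔX 3.8637 tΔY 1.0353
    t=0.6005 [y] (1,4)
    t=1.6357 [y] (1,5)
    t=1.7000 [x] (2,5)
    t=2.6710 [y] (2,6)
    t=3.7063 [y] (2,7)
    t=4.7416 [y] (2,8)
    t=5.5637 [x] (3,8)
    t=5.7768 [y] (3,9) — stop
  → r_2 = 5.7768
beam 3: φ=90°, α=165°
  cosα=-0.9659 sinα=0.2588 | (1,3) | tMaxX 0.5798 tMaxY 2.2409 | tΔX 1.0353 tΔY 3.8637
    t=0.5798 [x] (0,3) — stop
  → r_3 = 0.5798

ranges = [1.4908, 5.7768, 0.5798]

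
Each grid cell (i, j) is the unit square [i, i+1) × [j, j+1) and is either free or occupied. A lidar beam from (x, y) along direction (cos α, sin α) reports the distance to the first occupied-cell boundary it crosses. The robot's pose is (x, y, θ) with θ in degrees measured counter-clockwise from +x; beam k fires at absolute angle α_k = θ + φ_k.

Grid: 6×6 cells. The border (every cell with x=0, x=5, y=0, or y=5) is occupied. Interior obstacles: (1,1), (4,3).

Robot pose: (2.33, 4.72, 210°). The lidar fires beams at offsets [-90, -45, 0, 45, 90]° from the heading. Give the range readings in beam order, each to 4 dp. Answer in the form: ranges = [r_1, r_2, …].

ranges = [0.3233, 1.0818, 1.5358, 2.8160, 4.2955]

beam 1: φ=-90°, α=120°
  direction (-0.5000, 0.8660); cell (2,4); t to first gridline: x 0.6600, y 0.3233 (then +2.0000 / +1.1547)
    (2,5) via y @ 0.3233  # hit
  → r_1 = 0.3233
beam 2: φ=-45°, α=165°
  direction (-0.9659, 0.2588); cell (2,4); t to first gridline: x 0.3416, y 1.0818 (then +1.0353 / +3.8637)
    (1,4) via x @ 0.3416
    (1,5) via y @ 1.0818  # hit
  → r_2 = 1.0818
beam 3: φ=0°, α=210°
  direction (-0.8660, -0.5000); cell (2,4); t to first gridline: x 0.3811, y 1.4400 (then +1.1547 / +2.0000)
    (1,4) via x @ 0.3811
    (1,3) via y @ 1.4400
    (0,3) via x @ 1.5358  # hit
  → r_3 = 1.5358
beam 4: φ=45°, α=255°
  direction (-0.2588, -0.9659); cell (2,4); t to first gridline: x 1.2750, y 0.7454 (then +3.8637 / +1.0353)
    (2,3) via y @ 0.7454
    (1,3) via x @ 1.2750
    (1,2) via y @ 1.7807
    (1,1) via y @ 2.8160  # hit
  → r_4 = 2.8160
beam 5: φ=90°, α=300°
  direction (0.5000, -0.8660); cell (2,4); t to first gridline: x 1.3400, y 0.8314 (then +2.0000 / +1.1547)
    (2,3) via y @ 0.8314
    (3,3) via x @ 1.3400
    (3,2) via y @ 1.9861
    (3,1) via y @ 3.1408
    (4,1) via x @ 3.3400
    (4,0) via y @ 4.2955  # hit
  → r_5 = 4.2955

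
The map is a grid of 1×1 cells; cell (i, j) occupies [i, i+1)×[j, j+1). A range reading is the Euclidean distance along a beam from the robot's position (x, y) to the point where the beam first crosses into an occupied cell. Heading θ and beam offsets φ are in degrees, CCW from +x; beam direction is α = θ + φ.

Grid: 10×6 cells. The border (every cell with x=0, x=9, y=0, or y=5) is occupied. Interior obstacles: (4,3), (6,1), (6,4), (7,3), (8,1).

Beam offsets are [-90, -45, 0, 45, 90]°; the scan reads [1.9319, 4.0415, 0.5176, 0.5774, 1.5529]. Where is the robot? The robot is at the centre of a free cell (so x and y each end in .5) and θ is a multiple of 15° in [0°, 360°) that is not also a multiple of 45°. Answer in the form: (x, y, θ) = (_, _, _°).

Enumerate (i+0.5, j+0.5, θ) over the 27 free cells and 16 admissible headings. For each, cast all 5 beams and compare to the given ranges.
  (3.5, 3.5, 105°): beam 1 = 0.5176 ≠ 1.9319 ✗
  (1.5, 1.5, 30°): beam 1 = 0.5774 ≠ 1.9319 ✗
  (6.5, 2.5, 255°): beam 2 = 3.0000 ≠ 4.0415 ✗
  …
  (4.5, 4.5, 255°): r_1=1.9319, r_2=4.0415, r_3=0.5176, r_4=0.5774, r_5=1.5529 — all match ✓
No second candidate reproduces the full scan.

(x, y, θ) = (4.5, 4.5, 255°)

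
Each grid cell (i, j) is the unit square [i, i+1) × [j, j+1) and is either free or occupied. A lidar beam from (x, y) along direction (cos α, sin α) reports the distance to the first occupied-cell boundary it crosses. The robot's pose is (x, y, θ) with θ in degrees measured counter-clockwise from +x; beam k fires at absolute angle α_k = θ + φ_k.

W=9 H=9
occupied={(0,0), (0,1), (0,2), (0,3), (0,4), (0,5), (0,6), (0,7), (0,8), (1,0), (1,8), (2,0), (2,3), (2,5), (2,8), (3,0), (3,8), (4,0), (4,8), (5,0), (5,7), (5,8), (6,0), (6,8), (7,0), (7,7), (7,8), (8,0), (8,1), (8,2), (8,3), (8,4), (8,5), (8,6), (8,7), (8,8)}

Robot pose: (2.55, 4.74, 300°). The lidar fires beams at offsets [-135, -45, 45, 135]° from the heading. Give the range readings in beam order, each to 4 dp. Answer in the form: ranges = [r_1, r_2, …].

beam 1: φ=-135°, α=165°
  d=(-0.9659,0.2588)  start (2,4)  tX=0.5694 tY=1.0046  stride 1/|dx|=1.0353 1/|dy|=3.8637
    cross x-line → (1,4), t=0.5694
    cross y-line → (1,5), t=1.0046
    cross x-line → (0,5), t=1.6047 (wall)
  → r_1 = 1.6047
beam 2: φ=-45°, α=255°
  d=(-0.2588,-0.9659)  start (2,4)  tX=2.1250 tY=0.7661  stride 1/|dx|=3.8637 1/|dy|=1.0353
    cross y-line → (2,3), t=0.7661 (wall)
  → r_2 = 0.7661
beam 3: φ=45°, α=345°
  d=(0.9659,-0.2588)  start (2,4)  tX=0.4659 tY=2.8591  stride 1/|dx|=1.0353 1/|dy|=3.8637
    cross x-line → (3,4), t=0.4659
    cross x-line → (4,4), t=1.5012
    cross x-line → (5,4), t=2.5364
    cross y-line → (5,3), t=2.8591
    cross x-line → (6,3), t=3.5717
    cross x-line → (7,3), t=4.6070
    cross x-line → (8,3), t=5.6423 (wall)
  → r_3 = 5.6423
beam 4: φ=135°, α=75°
  d=(0.2588,0.9659)  start (2,4)  tX=1.7387 tY=0.2692  stride 1/|dx|=3.8637 1/|dy|=1.0353
    cross y-line → (2,5), t=0.2692 (wall)
  → r_4 = 0.2692

ranges = [1.6047, 0.7661, 5.6423, 0.2692]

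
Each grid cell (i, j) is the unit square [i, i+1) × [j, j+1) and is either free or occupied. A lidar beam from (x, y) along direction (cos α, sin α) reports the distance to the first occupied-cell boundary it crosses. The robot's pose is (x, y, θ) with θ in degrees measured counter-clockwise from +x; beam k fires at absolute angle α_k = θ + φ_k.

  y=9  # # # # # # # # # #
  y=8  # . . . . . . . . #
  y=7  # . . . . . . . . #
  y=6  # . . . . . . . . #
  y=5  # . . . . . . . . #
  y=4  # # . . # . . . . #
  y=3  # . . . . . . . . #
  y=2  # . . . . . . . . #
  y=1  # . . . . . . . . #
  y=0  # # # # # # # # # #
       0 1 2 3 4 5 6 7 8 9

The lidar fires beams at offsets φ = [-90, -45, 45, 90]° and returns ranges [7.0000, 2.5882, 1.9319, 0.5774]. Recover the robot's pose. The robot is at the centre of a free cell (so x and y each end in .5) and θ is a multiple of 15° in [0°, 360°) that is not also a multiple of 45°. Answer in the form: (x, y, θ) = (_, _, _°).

(x, y, θ) = (5.5, 1.5, 150°)

The pose lattice has 62·16 = 992 candidates. Test each by forward raycasting.
  (3.5, 1.5, 330°): beam 1 = 0.5774 ≠ 7.0000 ✗
  (8.5, 8.5, 210°): beam 1 = 0.5774 ≠ 7.0000 ✗
  (3.5, 3.5, 165°): beam 1 = 5.6940 ≠ 7.0000 ✗
  …
  (5.5, 1.5, 150°): r_1=7.0000, r_2=2.5882, r_3=1.9319, r_4=0.5774 — all match ✓
Unique over the lattice → pose = (5.5, 1.5, 150°).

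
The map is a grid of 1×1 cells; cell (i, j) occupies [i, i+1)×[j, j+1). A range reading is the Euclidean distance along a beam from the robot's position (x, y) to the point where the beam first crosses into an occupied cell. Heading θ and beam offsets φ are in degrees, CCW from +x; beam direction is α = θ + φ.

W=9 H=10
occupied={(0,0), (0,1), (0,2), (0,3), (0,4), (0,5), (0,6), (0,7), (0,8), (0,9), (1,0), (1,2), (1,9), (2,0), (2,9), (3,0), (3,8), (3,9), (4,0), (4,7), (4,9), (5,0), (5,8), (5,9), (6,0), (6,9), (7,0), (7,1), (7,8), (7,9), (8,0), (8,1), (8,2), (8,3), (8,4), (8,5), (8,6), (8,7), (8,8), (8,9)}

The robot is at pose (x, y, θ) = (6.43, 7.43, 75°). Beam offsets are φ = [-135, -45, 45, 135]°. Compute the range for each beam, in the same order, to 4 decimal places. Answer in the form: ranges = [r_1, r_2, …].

ranges = [3.1400, 1.1400, 0.8600, 6.2700]

beam 1: φ=-135°, α=300°
  cosα=0.5000 sinα=-0.8660 | (6,7) | tMaxX 1.1400 tMaxY 0.4965 | tΔX 2.0000 tΔY 1.1547
    t=0.4965 [y] (6,6)
    t=1.1400 [x] (7,6)
    t=1.6512 [y] (7,5)
    t=2.8059 [y] (7,4)
    t=3.1400 [x] (8,4) — stop
  → r_1 = 3.1400
beam 2: φ=-45°, α=30°
  cosα=0.8660 sinα=0.5000 | (6,7) | tMaxX 0.6582 tMaxY 1.1400 | tΔX 1.1547 tΔY 2.0000
    t=0.6582 [x] (7,7)
    t=1.1400 [y] (7,8) — stop
  → r_2 = 1.1400
beam 3: φ=45°, α=120°
  cosα=-0.5000 sinα=0.8660 | (6,7) | tMaxX 0.8600 tMaxY 0.6582 | tΔX 2.0000 tΔY 1.1547
    t=0.6582 [y] (6,8)
    t=0.8600 [x] (5,8) — stop
  → r_3 = 0.8600
beam 4: φ=135°, α=210°
  cosα=-0.8660 sinα=-0.5000 | (6,7) | tMaxX 0.4965 tMaxY 0.8600 | tΔX 1.1547 tΔY 2.0000
    t=0.4965 [x] (5,7)
    t=0.8600 [y] (5,6)
    t=1.6512 [x] (4,6)
    t=2.8059 [x] (3,6)
    t=2.8600 [y] (3,5)
    t=3.9606 [x] (2,5)
    t=4.8600 [y] (2,4)
    t=5.1153 [x] (1,4)
    t=6.2700 [x] (0,4) — stop
  → r_4 = 6.2700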